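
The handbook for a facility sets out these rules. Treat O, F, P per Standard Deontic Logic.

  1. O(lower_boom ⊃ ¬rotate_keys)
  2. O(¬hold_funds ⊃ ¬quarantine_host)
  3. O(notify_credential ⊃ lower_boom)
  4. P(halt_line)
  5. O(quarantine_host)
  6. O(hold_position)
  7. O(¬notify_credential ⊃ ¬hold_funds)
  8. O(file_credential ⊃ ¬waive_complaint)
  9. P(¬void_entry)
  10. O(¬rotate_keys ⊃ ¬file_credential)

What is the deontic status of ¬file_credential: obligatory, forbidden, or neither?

From premise 5 we have O(quarantine_host).
The contrapositive of premise 2 (O(¬hold_funds ⊃ ¬quarantine_host)) is O(quarantine_host ⊃ hold_funds), and O(quarantine_host) is already established, so O(hold_funds).
Premise 7 is O(¬notify_credential ⊃ ¬hold_funds); contrapositively O(hold_funds ⊃ notify_credential). Since O(hold_funds) holds, K gives O(notify_credential).
Applying K to premise 3 (O(notify_credential ⊃ lower_boom)) and O(notify_credential) yields O(lower_boom).
Applying K to premise 1 (O(lower_boom ⊃ ¬rotate_keys)) and O(lower_boom) yields O(¬rotate_keys).
Premise 10 is O(¬rotate_keys ⊃ ¬file_credential); since O(¬rotate_keys), deontic closure gives O(¬file_credential).
Premises 4, 6, 8, 9 do not contribute to this derivation.
Hence ¬file_credential is obligatory.

Obligatory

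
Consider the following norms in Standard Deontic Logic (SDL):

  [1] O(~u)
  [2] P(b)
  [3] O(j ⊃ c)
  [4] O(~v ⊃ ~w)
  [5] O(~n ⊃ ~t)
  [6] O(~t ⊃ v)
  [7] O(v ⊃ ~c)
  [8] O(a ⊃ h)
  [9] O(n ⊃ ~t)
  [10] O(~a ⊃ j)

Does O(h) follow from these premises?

Yes

Premises 9 and 5 cover both cases: O(n ⊃ ~t) and O(~n ⊃ ~t). Since n ∨ ~n is a tautology, O(~t) follows.
Premise 6 is O(~t ⊃ v); since O(~t), deontic closure gives O(v).
Premise 7 is O(v ⊃ ~c); since O(v), deontic closure gives O(~c).
Premise 3 is O(j ⊃ c); contrapositively O(~c ⊃ ~j). Since O(~c) holds, K gives O(~j).
Premise 10 is O(~a ⊃ j); contrapositively O(~j ⊃ a). Since O(~j) holds, K gives O(a).
From O(a) and premise 8, O(a ⊃ h), we obtain O(h).
Premises 1, 2, 4 do not contribute to this derivation.
So O(h) follows.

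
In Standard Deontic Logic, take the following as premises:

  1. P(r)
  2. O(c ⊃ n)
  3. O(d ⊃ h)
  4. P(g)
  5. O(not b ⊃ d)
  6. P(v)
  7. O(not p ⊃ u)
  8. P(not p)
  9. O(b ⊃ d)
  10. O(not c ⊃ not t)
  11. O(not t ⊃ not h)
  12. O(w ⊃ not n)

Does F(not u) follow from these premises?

Premise 7 is O(not p ⊃ u), but O(not p) is not derivable from the premises (the permission P(not p) asserts only not O(p), not O(not p)), so it does not yield O(u).
No other premise forces O(u). An ideal world satisfying every premise can still have not u true, so F(not u) is not derivable.

No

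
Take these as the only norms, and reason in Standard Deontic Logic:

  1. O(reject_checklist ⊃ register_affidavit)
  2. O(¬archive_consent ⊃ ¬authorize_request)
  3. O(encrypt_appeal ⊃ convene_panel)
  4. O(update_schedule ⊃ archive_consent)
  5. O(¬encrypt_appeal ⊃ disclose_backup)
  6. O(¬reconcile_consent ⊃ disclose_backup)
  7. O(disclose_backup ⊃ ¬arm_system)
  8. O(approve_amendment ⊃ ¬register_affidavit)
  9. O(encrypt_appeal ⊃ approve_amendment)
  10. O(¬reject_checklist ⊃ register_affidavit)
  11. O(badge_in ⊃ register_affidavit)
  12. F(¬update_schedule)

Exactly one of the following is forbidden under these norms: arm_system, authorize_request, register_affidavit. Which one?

arm_system

Premises 1 and 10 cover both cases: O(reject_checklist ⊃ register_affidavit) and O(¬reject_checklist ⊃ register_affidavit). Since reject_checklist ∨ ¬reject_checklist is a tautology, O(register_affidavit) follows.
Premise 8, O(approve_amendment ⊃ ¬register_affidavit), contraposes to O(register_affidavit ⊃ ¬approve_amendment); with O(register_affidavit) we get O(¬approve_amendment).
Premise 9, O(encrypt_appeal ⊃ approve_amendment), contraposes to O(¬approve_amendment ⊃ ¬encrypt_appeal); with O(¬approve_amendment) we get O(¬encrypt_appeal).
Applying K to premise 5 (O(¬encrypt_appeal ⊃ disclose_backup)) and O(¬encrypt_appeal) yields O(disclose_backup).
With premise 7, O(disclose_backup ⊃ ¬arm_system), the K-axiom yields O(¬arm_system).
So O(¬arm_system) holds, i.e. arm_system is forbidden. None of the other listed options is forbidden under the premises.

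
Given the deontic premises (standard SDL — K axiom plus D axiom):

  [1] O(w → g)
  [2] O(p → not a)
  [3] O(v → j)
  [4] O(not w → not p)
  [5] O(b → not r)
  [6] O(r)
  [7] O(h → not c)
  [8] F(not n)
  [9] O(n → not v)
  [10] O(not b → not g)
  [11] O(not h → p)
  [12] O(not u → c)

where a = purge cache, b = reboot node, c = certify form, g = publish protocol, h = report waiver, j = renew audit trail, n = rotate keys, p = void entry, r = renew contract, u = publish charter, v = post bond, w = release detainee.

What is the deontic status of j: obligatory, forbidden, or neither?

Neither

Premise 3 is O(v → j), but O(v) is not derivable from the premises, so it does not yield O(j).
No premise or chain of K-axiom applications forces O(j), and none forces O(not j). So j is neither obligatory nor forbidden under these norms.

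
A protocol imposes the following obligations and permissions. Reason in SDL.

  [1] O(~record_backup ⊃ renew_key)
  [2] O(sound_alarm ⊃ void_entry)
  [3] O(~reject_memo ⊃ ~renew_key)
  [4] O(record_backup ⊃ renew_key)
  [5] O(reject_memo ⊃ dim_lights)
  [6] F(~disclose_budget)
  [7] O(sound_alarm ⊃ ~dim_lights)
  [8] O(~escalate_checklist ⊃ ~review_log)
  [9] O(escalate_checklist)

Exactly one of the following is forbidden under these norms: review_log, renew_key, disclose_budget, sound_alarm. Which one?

sound_alarm

By case analysis on record_backup: premise 4 gives O(record_backup ⊃ renew_key) and premise 1 gives O(~record_backup ⊃ renew_key), so O(renew_key) either way.
Premise 3 is O(~reject_memo ⊃ ~renew_key); contrapositively O(renew_key ⊃ reject_memo). Since O(renew_key) holds, K gives O(reject_memo).
From O(reject_memo) and premise 5, O(reject_memo ⊃ dim_lights), we obtain O(dim_lights).
The contrapositive of premise 7 (O(sound_alarm ⊃ ~dim_lights)) is O(dim_lights ⊃ ~sound_alarm), and O(dim_lights) is already established, so O(~sound_alarm).
So O(~sound_alarm) holds, i.e. sound_alarm is forbidden. None of the other listed options is forbidden under the premises.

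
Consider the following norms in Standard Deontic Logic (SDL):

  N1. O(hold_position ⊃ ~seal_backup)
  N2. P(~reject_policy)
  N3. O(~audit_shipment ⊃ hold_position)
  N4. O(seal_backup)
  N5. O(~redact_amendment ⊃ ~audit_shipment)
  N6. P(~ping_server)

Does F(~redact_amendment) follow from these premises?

Yes

From premise 4 we have O(seal_backup).
Premise 1 is O(hold_position ⊃ ~seal_backup); contrapositively O(seal_backup ⊃ ~hold_position). Since O(seal_backup) holds, K gives O(~hold_position).
Premise 3 is O(~audit_shipment ⊃ hold_position); contrapositively O(~hold_position ⊃ audit_shipment). Since O(~hold_position) holds, K gives O(audit_shipment).
The contrapositive of premise 5 (O(~redact_amendment ⊃ ~audit_shipment)) is O(audit_shipment ⊃ redact_amendment), and O(audit_shipment) is already established, so O(redact_amendment).
Premises 2, 6 do not contribute to this derivation.
So O(redact_amendment) holds, i.e. F(~redact_amendment). The claim follows.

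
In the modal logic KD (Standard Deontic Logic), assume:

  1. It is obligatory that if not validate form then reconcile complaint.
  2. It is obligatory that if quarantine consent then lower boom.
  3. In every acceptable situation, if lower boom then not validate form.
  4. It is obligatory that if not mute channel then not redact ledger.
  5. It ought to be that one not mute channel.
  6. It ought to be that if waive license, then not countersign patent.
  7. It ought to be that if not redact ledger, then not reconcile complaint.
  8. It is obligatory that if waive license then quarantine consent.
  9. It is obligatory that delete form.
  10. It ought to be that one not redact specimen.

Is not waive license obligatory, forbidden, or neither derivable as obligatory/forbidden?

Premise 5 gives O(¬mute_channel).
Applying K to premise 4 (O(¬mute_channel → ¬redact_ledger)) and O(¬mute_channel) yields O(¬redact_ledger).
From O(¬redact_ledger) and premise 7, O(¬redact_ledger → ¬reconcile_complaint), we obtain O(¬reconcile_complaint).
Premise 1 is O(¬validate_form → reconcile_complaint); contrapositively O(¬reconcile_complaint → validate_form). Since O(¬reconcile_complaint) holds, K gives O(validate_form).
Premise 3, O(lower_boom → ¬validate_form), contraposes to O(validate_form → ¬lower_boom); with O(validate_form) we get O(¬lower_boom).
Premise 2 is O(quarantine_consent → lower_boom); contrapositively O(¬lower_boom → ¬quarantine_consent). Since O(¬lower_boom) holds, K gives O(¬quarantine_consent).
Premise 8, O(waive_license → quarantine_consent), contraposes to O(¬quarantine_consent → ¬waive_license); with O(¬quarantine_consent) we get O(¬waive_license).
Premises 6, 9, 10 do not contribute to this derivation.
Hence ¬waive_license is obligatory.

Obligatory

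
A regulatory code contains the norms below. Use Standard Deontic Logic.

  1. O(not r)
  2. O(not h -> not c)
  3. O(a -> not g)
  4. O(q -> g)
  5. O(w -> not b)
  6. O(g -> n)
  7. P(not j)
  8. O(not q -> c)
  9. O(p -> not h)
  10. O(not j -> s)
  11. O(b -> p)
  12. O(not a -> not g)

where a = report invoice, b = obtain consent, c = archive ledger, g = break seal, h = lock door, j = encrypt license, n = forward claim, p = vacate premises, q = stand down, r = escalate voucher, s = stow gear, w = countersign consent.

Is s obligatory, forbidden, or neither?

Premise 10 is O(not j -> s), but O(not j) is not derivable from the premises (the permission P(not j) asserts only not O(j), not O(not j)), so it does not yield O(s).
No premise or chain of K-axiom applications forces O(s), and none forces O(not s). So s is neither obligatory nor forbidden under these norms.

Neither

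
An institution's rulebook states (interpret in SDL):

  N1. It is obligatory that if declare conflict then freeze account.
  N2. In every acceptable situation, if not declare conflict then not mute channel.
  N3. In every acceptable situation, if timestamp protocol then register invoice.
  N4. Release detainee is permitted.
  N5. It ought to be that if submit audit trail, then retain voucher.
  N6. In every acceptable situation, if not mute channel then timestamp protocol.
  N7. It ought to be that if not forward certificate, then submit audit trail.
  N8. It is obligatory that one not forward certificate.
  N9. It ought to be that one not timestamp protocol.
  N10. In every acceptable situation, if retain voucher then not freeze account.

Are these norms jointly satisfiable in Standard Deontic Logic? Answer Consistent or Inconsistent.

Inconsistent

Premise 9 gives O(¬timestamp_protocol).
Premise 6 is O(¬mute_channel → timestamp_protocol); contrapositively O(¬timestamp_protocol → mute_channel). Since O(¬timestamp_protocol) holds, K gives O(mute_channel).
Premise 2, O(¬declare_conflict → ¬mute_channel), contraposes to O(mute_channel → declare_conflict); with O(mute_channel) we get O(declare_conflict).
From O(declare_conflict) and premise 1, O(declare_conflict → freeze_account), we obtain O(freeze_account).
Premise 10 is O(retain_voucher → ¬freeze_account); contrapositively O(freeze_account → ¬retain_voucher). Since O(freeze_account) holds, K gives O(¬retain_voucher).
Premise 5 is O(submit_audit_trail → retain_voucher); contrapositively O(¬retain_voucher → ¬submit_audit_trail). Since O(¬retain_voucher) holds, K gives O(¬submit_audit_trail).
Premise 7, O(¬forward_certificate → submit_audit_trail), contraposes to O(¬submit_audit_trail → forward_certificate); with O(¬submit_audit_trail) we get O(forward_certificate).
Yet premise 8 states O(¬forward_certificate).
We now have both O(forward_certificate) and O(¬forward_certificate) — forward_certificate is simultaneously obligatory and forbidden, violating the D-axiom.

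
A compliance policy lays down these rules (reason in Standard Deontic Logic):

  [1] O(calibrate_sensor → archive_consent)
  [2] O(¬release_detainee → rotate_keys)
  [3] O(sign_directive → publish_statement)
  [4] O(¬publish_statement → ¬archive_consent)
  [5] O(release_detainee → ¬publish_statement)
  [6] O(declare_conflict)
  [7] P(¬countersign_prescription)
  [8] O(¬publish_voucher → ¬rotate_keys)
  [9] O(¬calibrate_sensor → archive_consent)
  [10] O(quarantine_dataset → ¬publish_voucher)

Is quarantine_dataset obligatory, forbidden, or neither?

Forbidden

By case analysis on ¬calibrate_sensor: premise 9 gives O(¬calibrate_sensor → archive_consent) and premise 1 gives O(calibrate_sensor → archive_consent), so O(archive_consent) either way.
Premise 4, O(¬publish_statement → ¬archive_consent), contraposes to O(archive_consent → publish_statement); with O(archive_consent) we get O(publish_statement).
The contrapositive of premise 5 (O(release_detainee → ¬publish_statement)) is O(publish_statement → ¬release_detainee), and O(publish_statement) is already established, so O(¬release_detainee).
Applying K to premise 2 (O(¬release_detainee → rotate_keys)) and O(¬release_detainee) yields O(rotate_keys).
Premise 8 is O(¬publish_voucher → ¬rotate_keys); contrapositively O(rotate_keys → publish_voucher). Since O(rotate_keys) holds, K gives O(publish_voucher).
Premise 10, O(quarantine_dataset → ¬publish_voucher), contraposes to O(publish_voucher → ¬quarantine_dataset); with O(publish_voucher) we get O(¬quarantine_dataset).
Premises 3, 6, 7 do not contribute to this derivation.
Thus O(¬quarantine_dataset), which is F(quarantine_dataset): quarantine_dataset is forbidden.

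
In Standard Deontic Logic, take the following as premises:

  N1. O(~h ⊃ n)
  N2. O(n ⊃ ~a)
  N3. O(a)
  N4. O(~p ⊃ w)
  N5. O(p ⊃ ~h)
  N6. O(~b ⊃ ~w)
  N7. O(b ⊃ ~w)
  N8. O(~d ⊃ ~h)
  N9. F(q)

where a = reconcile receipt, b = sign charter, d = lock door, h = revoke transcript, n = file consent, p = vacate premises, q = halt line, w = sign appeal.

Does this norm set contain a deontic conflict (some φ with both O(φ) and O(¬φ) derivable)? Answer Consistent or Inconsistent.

Inconsistent

Premises 7 and 6 are O(b ⊃ ~w) and O(~b ⊃ ~w); every ideal world satisfies b or ~b, so in either case ~w holds — hence O(~w).
The contrapositive of premise 4 (O(~p ⊃ w)) is O(~w ⊃ p), and O(~w) is already established, so O(p).
Premise 5 is O(p ⊃ ~h); since O(p), deontic closure gives O(~h).
Premise 1 is O(~h ⊃ n); since O(~h), deontic closure gives O(n).
From O(n) and premise 2, O(n ⊃ ~a), we obtain O(~a).
However, premise 3 gives O(a).
We now have both O(~a) and O(a) — a is simultaneously obligatory and forbidden, violating the D-axiom.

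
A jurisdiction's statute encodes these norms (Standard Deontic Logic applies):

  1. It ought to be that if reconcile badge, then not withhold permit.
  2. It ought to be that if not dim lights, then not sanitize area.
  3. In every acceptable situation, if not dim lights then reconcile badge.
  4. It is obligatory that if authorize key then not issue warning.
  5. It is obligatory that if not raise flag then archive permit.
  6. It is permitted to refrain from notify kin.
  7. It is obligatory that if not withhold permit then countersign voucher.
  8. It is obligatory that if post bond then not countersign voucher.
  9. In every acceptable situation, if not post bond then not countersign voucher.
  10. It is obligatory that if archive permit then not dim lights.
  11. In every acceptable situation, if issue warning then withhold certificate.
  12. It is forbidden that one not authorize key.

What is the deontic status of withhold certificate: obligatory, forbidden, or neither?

Premise 11 is O(issue_warning → withhold_certificate), but O(issue_warning) is not derivable from the premises, so it does not yield O(withhold_certificate).
No premise or chain of K-axiom applications forces O(withhold_certificate), and none forces O(¬withhold_certificate). So withhold_certificate is neither obligatory nor forbidden under these norms.

Neither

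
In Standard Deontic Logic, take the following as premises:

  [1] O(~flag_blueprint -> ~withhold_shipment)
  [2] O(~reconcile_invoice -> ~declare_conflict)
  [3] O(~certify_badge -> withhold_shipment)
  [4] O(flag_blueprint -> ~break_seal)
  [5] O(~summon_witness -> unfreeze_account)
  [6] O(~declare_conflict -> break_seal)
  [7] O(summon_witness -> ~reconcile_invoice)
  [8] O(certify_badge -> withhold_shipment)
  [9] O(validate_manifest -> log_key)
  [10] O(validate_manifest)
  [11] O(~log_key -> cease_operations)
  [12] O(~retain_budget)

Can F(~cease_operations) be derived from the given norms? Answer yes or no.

No

Premise 11 is O(~log_key -> cease_operations), but O(~log_key) is not derivable from the premises, so it does not yield O(cease_operations).
No other premise forces O(cease_operations). An ideal world satisfying every premise can still have ~cease_operations true, so F(~cease_operations) is not derivable.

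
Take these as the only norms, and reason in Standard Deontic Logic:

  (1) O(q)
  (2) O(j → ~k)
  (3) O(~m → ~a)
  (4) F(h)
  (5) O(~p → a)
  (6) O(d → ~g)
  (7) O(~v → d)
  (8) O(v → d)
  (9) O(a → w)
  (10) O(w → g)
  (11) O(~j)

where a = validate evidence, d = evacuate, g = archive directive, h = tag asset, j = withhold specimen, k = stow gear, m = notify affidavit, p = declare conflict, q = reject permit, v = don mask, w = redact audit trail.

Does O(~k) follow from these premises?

No

Premise 2 is O(j → ~k), but O(j) is not derivable from the premises, so it does not yield O(~k).
No other premise forces O(~k). An ideal world satisfying every premise can still have ~k false, so O(~k) is not derivable.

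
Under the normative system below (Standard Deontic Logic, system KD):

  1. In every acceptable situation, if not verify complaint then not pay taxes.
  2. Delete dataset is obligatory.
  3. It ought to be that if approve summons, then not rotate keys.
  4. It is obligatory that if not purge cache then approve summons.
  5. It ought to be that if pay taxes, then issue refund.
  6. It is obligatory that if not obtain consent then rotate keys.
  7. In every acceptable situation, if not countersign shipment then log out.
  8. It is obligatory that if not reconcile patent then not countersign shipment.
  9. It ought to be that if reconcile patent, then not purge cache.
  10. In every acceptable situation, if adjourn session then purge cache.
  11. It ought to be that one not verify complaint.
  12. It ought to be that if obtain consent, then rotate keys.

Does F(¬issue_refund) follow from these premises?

Premise 5 is O(pay_taxes → issue_refund), but O(pay_taxes) is not derivable from the premises, so it does not yield O(issue_refund).
No other premise forces O(issue_refund). An ideal world satisfying every premise can still have ¬issue_refund true, so F(¬issue_refund) is not derivable.

No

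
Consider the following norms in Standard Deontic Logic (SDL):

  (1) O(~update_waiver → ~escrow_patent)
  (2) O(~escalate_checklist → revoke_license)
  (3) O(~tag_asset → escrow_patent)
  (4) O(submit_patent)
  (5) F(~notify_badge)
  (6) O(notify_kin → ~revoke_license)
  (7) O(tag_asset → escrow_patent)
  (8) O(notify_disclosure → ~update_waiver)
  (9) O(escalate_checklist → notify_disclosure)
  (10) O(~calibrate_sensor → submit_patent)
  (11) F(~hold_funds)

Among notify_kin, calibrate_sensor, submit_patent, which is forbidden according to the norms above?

notify_kin

By case analysis on ~tag_asset: premise 3 gives O(~tag_asset → escrow_patent) and premise 7 gives O(tag_asset → escrow_patent), so O(escrow_patent) either way.
Premise 1, O(~update_waiver → ~escrow_patent), contraposes to O(escrow_patent → update_waiver); with O(escrow_patent) we get O(update_waiver).
The contrapositive of premise 8 (O(notify_disclosure → ~update_waiver)) is O(update_waiver → ~notify_disclosure), and O(update_waiver) is already established, so O(~notify_disclosure).
Premise 9 is O(escalate_checklist → notify_disclosure); contrapositively O(~notify_disclosure → ~escalate_checklist). Since O(~notify_disclosure) holds, K gives O(~escalate_checklist).
Premise 2 is O(~escalate_checklist → revoke_license); since O(~escalate_checklist), deontic closure gives O(revoke_license).
Premise 6, O(notify_kin → ~revoke_license), contraposes to O(revoke_license → ~notify_kin); with O(revoke_license) we get O(~notify_kin).
So O(~notify_kin) holds, i.e. notify_kin is forbidden. None of the other listed options is forbidden under the premises.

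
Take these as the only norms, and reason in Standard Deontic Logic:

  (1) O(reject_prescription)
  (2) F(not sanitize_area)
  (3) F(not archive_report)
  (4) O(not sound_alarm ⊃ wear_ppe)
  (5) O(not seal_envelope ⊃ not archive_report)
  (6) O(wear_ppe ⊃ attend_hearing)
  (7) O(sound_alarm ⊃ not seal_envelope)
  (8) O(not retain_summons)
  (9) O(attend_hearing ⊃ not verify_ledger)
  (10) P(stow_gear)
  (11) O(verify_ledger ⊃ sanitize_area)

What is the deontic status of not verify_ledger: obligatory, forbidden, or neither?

Obligatory

Premise 3, F(not archive_report), is equivalent to O(archive_report).
The contrapositive of premise 5 (O(not seal_envelope ⊃ not archive_report)) is O(archive_report ⊃ seal_envelope), and O(archive_report) is already established, so O(seal_envelope).
Premise 7, O(sound_alarm ⊃ not seal_envelope), contraposes to O(seal_envelope ⊃ not sound_alarm); with O(seal_envelope) we get O(not sound_alarm).
Applying K to premise 4 (O(not sound_alarm ⊃ wear_ppe)) and O(not sound_alarm) yields O(wear_ppe).
From O(wear_ppe) and premise 6, O(wear_ppe ⊃ attend_hearing), we obtain O(attend_hearing).
Applying K to premise 9 (O(attend_hearing ⊃ not verify_ledger)) and O(attend_hearing) yields O(not verify_ledger).
Premises 1, 2, 8, 10, 11 do not contribute to this derivation.
Hence not verify_ledger is obligatory.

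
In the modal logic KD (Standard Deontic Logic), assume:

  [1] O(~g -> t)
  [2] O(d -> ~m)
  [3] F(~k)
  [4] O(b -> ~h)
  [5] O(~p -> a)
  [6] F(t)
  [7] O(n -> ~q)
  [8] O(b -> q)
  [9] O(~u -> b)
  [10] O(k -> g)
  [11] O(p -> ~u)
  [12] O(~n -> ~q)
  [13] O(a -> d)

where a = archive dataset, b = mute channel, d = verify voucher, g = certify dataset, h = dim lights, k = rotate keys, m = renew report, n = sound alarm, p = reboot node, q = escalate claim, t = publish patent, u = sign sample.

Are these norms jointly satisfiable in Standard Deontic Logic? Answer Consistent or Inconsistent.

Consistent

Premise 1 is O(~g -> t), but O(~g) is not derivable from the premises, so it does not yield O(t).
So O(t) is not derivable, and the apparent clash with O(~t) does not arise.
A world satisfying every obligation exists (e.g. a=true, b=false, d=true, g=true, h=false, k=true, m=false, n=false, p=false, q=false, t=false, u=true); no atom is both obligatory and forbidden, so the set is consistent.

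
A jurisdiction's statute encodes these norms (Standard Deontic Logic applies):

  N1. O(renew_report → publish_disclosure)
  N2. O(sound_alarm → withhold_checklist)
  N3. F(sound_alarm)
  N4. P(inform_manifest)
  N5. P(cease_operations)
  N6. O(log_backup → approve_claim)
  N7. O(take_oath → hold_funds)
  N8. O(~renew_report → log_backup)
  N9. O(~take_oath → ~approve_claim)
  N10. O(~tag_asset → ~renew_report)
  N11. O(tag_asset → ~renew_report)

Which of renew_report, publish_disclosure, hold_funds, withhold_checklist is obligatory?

Premises 11 and 10 cover both cases: O(tag_asset → ~renew_report) and O(~tag_asset → ~renew_report). Since tag_asset ∨ ~tag_asset is a tautology, O(~renew_report) follows.
Applying K to premise 8 (O(~renew_report → log_backup)) and O(~renew_report) yields O(log_backup).
Premise 6 is O(log_backup → approve_claim); since O(log_backup), deontic closure gives O(approve_claim).
Premise 9, O(~take_oath → ~approve_claim), contraposes to O(approve_claim → take_oath); with O(approve_claim) we get O(take_oath).
With premise 7, O(take_oath → hold_funds), the K-axiom yields O(hold_funds).
So O(hold_funds) holds — hold_funds is obligatory. None of the other listed options is made obligatory by any chain of premises.

hold_funds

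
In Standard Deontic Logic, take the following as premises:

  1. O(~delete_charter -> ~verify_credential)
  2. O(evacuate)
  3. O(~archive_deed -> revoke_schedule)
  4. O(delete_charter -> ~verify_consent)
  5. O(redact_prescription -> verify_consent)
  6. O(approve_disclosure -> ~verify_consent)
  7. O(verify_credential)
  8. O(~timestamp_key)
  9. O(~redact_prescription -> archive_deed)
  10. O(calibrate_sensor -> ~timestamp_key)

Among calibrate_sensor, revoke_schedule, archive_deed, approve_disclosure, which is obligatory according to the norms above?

From premise 7 we have O(verify_credential).
Premise 1 is O(~delete_charter -> ~verify_credential); contrapositively O(verify_credential -> delete_charter). Since O(verify_credential) holds, K gives O(delete_charter).
From O(delete_charter) and premise 4, O(delete_charter -> ~verify_consent), we obtain O(~verify_consent).
The contrapositive of premise 5 (O(redact_prescription -> verify_consent)) is O(~verify_consent -> ~redact_prescription), and O(~verify_consent) is already established, so O(~redact_prescription).
With premise 9, O(~redact_prescription -> archive_deed), the K-axiom yields O(archive_deed).
So O(archive_deed) holds — archive_deed is obligatory. None of the other listed options is made obligatory by any chain of premises.

archive_deed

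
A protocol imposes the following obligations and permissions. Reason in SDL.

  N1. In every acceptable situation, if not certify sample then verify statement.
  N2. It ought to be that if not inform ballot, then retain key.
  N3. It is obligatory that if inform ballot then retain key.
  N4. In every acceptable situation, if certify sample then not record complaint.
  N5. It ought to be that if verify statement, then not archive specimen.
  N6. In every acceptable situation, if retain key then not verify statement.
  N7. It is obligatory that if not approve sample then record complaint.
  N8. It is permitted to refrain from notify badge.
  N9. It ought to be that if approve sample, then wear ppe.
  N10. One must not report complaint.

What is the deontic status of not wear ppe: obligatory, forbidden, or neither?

Forbidden

By case analysis on ¬inform_ballot: premise 2 gives O(¬inform_ballot → retain_key) and premise 3 gives O(inform_ballot → retain_key), so O(retain_key) either way.
From O(retain_key) and premise 6, O(retain_key → ¬verify_statement), we obtain O(¬verify_statement).
Premise 1 is O(¬certify_sample → verify_statement); contrapositively O(¬verify_statement → certify_sample). Since O(¬verify_statement) holds, K gives O(certify_sample).
With premise 4, O(certify_sample → ¬record_complaint), the K-axiom yields O(¬record_complaint).
Premise 7 is O(¬approve_sample → record_complaint); contrapositively O(¬record_complaint → approve_sample). Since O(¬record_complaint) holds, K gives O(approve_sample).
With premise 9, O(approve_sample → wear_ppe), the K-axiom yields O(wear_ppe).
Premises 5, 8, 10 do not contribute to this derivation.
Thus O(wear_ppe), which is F(¬wear_ppe): ¬wear_ppe is forbidden.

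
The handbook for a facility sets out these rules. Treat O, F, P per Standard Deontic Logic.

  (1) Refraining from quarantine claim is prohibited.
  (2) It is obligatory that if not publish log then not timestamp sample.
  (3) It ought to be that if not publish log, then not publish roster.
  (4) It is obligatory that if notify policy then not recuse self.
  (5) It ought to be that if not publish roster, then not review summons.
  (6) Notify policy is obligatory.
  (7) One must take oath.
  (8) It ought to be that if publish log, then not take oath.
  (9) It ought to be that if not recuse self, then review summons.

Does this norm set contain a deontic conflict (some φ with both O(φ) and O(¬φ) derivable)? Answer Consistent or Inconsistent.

Premise 6 gives O(notify_policy).
Premise 4 is O(notify_policy → ¬recuse_self); since O(notify_policy), deontic closure gives O(¬recuse_self).
With premise 9, O(¬recuse_self → review_summons), the K-axiom yields O(review_summons).
The contrapositive of premise 5 (O(¬publish_roster → ¬review_summons)) is O(review_summons → publish_roster), and O(review_summons) is already established, so O(publish_roster).
Premise 3, O(¬publish_log → ¬publish_roster), contraposes to O(publish_roster → publish_log); with O(publish_roster) we get O(publish_log).
Premise 8 is O(publish_log → ¬take_oath); since O(publish_log), deontic closure gives O(¬take_oath).
But premise 7 directly asserts O(take_oath).
We now have both O(¬take_oath) and O(take_oath) — take_oath is simultaneously obligatory and forbidden, violating the D-axiom.

Inconsistent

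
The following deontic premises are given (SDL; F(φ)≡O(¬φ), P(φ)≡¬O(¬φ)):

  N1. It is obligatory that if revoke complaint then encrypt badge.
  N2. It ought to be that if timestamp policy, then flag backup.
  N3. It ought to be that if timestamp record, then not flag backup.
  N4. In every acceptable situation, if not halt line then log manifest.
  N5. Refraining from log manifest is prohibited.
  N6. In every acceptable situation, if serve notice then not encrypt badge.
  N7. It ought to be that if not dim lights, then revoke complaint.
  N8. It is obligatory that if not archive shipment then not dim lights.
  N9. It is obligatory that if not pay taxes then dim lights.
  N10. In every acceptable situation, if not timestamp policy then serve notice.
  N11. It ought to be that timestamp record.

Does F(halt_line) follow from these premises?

Premise 4 is O(¬halt_line → log_manifest); even if O(log_manifest) held, inferring O(¬halt_line) would be affirming the consequent — invalid.
No other premise forces O(¬halt_line). An ideal world satisfying every premise can still have halt_line true, so F(halt_line) is not derivable.

No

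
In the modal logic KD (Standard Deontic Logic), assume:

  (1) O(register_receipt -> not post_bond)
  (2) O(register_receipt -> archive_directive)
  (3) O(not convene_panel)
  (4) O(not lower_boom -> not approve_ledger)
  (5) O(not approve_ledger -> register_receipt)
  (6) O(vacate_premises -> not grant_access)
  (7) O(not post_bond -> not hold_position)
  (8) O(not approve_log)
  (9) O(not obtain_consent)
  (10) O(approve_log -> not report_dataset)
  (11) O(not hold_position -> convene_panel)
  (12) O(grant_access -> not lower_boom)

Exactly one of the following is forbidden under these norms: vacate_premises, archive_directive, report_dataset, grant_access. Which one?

Premise 3 states O(not convene_panel) outright.
Premise 11 is O(not hold_position -> convene_panel); contrapositively O(not convene_panel -> hold_position). Since O(not convene_panel) holds, K gives O(hold_position).
Premise 7 is O(not post_bond -> not hold_position); contrapositively O(hold_position -> post_bond). Since O(hold_position) holds, K gives O(post_bond).
Premise 1, O(register_receipt -> not post_bond), contraposes to O(post_bond -> not register_receipt); with O(post_bond) we get O(not register_receipt).
Premise 5, O(not approve_ledger -> register_receipt), contraposes to O(not register_receipt -> approve_ledger); with O(not register_receipt) we get O(approve_ledger).
Premise 4, O(not lower_boom -> not approve_ledger), contraposes to O(approve_ledger -> lower_boom); with O(approve_ledger) we get O(lower_boom).
The contrapositive of premise 12 (O(grant_access -> not lower_boom)) is O(lower_boom -> not grant_access), and O(lower_boom) is already established, so O(not grant_access).
So O(not grant_access) holds, i.e. grant_access is forbidden. None of the other listed options is forbidden under the premises.

grant_access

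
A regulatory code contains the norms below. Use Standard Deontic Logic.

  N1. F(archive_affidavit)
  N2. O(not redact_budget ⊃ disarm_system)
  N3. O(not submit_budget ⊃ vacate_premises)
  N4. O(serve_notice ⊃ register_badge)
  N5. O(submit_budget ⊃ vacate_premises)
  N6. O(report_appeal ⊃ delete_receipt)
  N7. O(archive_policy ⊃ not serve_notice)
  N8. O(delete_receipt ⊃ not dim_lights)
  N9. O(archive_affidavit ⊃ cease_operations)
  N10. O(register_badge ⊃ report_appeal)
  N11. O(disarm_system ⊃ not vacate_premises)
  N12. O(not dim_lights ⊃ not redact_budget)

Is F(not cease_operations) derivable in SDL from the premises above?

No

Premise 9 is O(archive_affidavit ⊃ cease_operations), but O(archive_affidavit) is not derivable from the premises, so it does not yield O(cease_operations).
No other premise forces O(cease_operations). An ideal world satisfying every premise can still have not cease_operations true, so F(not cease_operations) is not derivable.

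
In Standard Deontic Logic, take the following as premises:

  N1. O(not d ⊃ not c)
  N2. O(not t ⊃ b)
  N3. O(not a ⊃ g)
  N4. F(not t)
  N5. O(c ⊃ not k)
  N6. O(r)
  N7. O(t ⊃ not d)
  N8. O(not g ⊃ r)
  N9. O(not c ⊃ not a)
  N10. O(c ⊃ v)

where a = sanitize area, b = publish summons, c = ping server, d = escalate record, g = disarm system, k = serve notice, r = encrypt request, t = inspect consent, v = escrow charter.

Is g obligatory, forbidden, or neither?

Obligatory

Premise 4, F(not t), is equivalent to O(t).
From O(t) and premise 7, O(t ⊃ not d), we obtain O(not d).
From O(not d) and premise 1, O(not d ⊃ not c), we obtain O(not c).
Applying K to premise 9 (O(not c ⊃ not a)) and O(not c) yields O(not a).
Applying K to premise 3 (O(not a ⊃ g)) and O(not a) yields O(g).
Premises 2, 5, 6, 8, 10 do not contribute to this derivation.
Hence g is obligatory.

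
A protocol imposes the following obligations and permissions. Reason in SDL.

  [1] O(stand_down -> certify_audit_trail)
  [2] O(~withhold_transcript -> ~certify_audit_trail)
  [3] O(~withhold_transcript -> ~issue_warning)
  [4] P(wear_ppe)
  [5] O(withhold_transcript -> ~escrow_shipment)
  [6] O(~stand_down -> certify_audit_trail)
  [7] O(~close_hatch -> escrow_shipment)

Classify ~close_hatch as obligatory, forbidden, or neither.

Premises 6 and 1 cover both cases: O(~stand_down -> certify_audit_trail) and O(stand_down -> certify_audit_trail). Since ~stand_down ∨ stand_down is a tautology, O(certify_audit_trail) follows.
Premise 2, O(~withhold_transcript -> ~certify_audit_trail), contraposes to O(certify_audit_trail -> withhold_transcript); with O(certify_audit_trail) we get O(withhold_transcript).
From O(withhold_transcript) and premise 5, O(withhold_transcript -> ~escrow_shipment), we obtain O(~escrow_shipment).
The contrapositive of premise 7 (O(~close_hatch -> escrow_shipment)) is O(~escrow_shipment -> close_hatch), and O(~escrow_shipment) is already established, so O(close_hatch).
Premises 3, 4 do not contribute to this derivation.
Thus O(close_hatch), which is F(~close_hatch): ~close_hatch is forbidden.

Forbidden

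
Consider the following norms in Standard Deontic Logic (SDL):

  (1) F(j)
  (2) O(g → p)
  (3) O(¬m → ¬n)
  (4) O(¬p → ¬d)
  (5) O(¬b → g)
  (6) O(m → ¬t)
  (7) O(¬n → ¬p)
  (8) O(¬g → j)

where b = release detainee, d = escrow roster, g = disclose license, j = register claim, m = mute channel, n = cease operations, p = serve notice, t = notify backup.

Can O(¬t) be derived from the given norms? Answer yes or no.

Premise 1 is F(j), i.e. O(¬j).
Premise 8 is O(¬g → j); contrapositively O(¬j → g). Since O(¬j) holds, K gives O(g).
From O(g) and premise 2, O(g → p), we obtain O(p).
Premise 7 is O(¬n → ¬p); contrapositively O(p → n). Since O(p) holds, K gives O(n).
The contrapositive of premise 3 (O(¬m → ¬n)) is O(n → m), and O(n) is already established, so O(m).
Applying K to premise 6 (O(m → ¬t)) and O(m) yields O(¬t).
Premises 4, 5 do not contribute to this derivation.
So O(¬t) follows.

Yes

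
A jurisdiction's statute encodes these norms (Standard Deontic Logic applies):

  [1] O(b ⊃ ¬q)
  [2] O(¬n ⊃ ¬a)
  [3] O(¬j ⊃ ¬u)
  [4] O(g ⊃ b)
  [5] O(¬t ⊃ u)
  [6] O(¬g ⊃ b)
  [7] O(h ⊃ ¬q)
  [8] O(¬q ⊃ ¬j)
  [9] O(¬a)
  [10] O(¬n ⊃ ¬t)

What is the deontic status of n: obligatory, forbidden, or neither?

Premises 4 and 6 cover both cases: O(g ⊃ b) and O(¬g ⊃ b). Since g ∨ ¬g is a tautology, O(b) follows.
From O(b) and premise 1, O(b ⊃ ¬q), we obtain O(¬q).
Applying K to premise 8 (O(¬q ⊃ ¬j)) and O(¬q) yields O(¬j).
Premise 3 is O(¬j ⊃ ¬u); since O(¬j), deontic closure gives O(¬u).
The contrapositive of premise 5 (O(¬t ⊃ u)) is O(¬u ⊃ t), and O(¬u) is already established, so O(t).
The contrapositive of premise 10 (O(¬n ⊃ ¬t)) is O(t ⊃ n), and O(t) is already established, so O(n).
Premises 2, 7, 9 do not contribute to this derivation.
Hence n is obligatory.

Obligatory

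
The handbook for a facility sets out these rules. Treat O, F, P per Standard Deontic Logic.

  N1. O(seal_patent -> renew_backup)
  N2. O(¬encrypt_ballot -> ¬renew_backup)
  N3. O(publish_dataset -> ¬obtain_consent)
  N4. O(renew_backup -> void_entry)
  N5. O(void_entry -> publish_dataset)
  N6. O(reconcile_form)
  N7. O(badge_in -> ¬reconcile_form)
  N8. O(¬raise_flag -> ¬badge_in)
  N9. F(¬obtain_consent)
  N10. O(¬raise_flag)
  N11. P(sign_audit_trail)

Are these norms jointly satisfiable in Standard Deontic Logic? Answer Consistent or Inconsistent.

Premise 7 is O(badge_in -> ¬reconcile_form), but O(badge_in) is not derivable from the premises, so it does not yield O(¬reconcile_form).
So O(¬reconcile_form) is not derivable, and the apparent clash with O(reconcile_form) does not arise.
A world satisfying every obligation exists (e.g. badge_in=false, encrypt_ballot=false, obtain_consent=true, publish_dataset=false, raise_flag=false, reconcile_form=true, renew_backup=false, seal_patent=false, sign_audit_trail=false, void_entry=false); no atom is both obligatory and forbidden, so the set is consistent.

Consistent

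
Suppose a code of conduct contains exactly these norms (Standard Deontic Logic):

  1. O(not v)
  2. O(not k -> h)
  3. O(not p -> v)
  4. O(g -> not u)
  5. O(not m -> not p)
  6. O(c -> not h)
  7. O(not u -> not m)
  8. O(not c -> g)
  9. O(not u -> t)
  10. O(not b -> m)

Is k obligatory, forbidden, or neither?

Obligatory

From premise 1 we have O(not v).
Premise 3 is O(not p -> v); contrapositively O(not v -> p). Since O(not v) holds, K gives O(p).
The contrapositive of premise 5 (O(not m -> not p)) is O(p -> m), and O(p) is already established, so O(m).
The contrapositive of premise 7 (O(not u -> not m)) is O(m -> u), and O(m) is already established, so O(u).
The contrapositive of premise 4 (O(g -> not u)) is O(u -> not g), and O(u) is already established, so O(not g).
Premise 8, O(not c -> g), contraposes to O(not g -> c); with O(not g) we get O(c).
Premise 6 is O(c -> not h); since O(c), deontic closure gives O(not h).
The contrapositive of premise 2 (O(not k -> h)) is O(not h -> k), and O(not h) is already established, so O(k).
Premises 9, 10 do not contribute to this derivation.
Hence k is obligatory.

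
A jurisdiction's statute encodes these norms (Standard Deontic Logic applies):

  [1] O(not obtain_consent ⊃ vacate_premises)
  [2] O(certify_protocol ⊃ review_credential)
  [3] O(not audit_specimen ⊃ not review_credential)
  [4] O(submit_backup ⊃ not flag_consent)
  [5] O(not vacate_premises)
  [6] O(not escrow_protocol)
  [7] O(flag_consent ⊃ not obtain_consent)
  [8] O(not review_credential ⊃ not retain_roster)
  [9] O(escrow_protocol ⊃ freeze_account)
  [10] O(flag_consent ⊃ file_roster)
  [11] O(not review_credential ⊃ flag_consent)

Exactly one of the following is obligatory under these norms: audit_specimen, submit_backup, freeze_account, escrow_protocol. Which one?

audit_specimen

From premise 5 we have O(not vacate_premises).
The contrapositive of premise 1 (O(not obtain_consent ⊃ vacate_premises)) is O(not vacate_premises ⊃ obtain_consent), and O(not vacate_premises) is already established, so O(obtain_consent).
The contrapositive of premise 7 (O(flag_consent ⊃ not obtain_consent)) is O(obtain_consent ⊃ not flag_consent), and O(obtain_consent) is already established, so O(not flag_consent).
The contrapositive of premise 11 (O(not review_credential ⊃ flag_consent)) is O(not flag_consent ⊃ review_credential), and O(not flag_consent) is already established, so O(review_credential).
The contrapositive of premise 3 (O(not audit_specimen ⊃ not review_credential)) is O(review_credential ⊃ audit_specimen), and O(review_credential) is already established, so O(audit_specimen).
So O(audit_specimen) holds — audit_specimen is obligatory. None of the other listed options is made obligatory by any chain of premises.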